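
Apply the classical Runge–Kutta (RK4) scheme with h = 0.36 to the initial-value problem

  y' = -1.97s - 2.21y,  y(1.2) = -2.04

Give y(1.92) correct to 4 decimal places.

-1.5908

RK4: k1 = f(s_n, y_n); k2 = f(s_n + h/2, y_n + (h/2)·k1); k3 = f(s_n + h/2, y_n + (h/2)·k2); k4 = f(s_n + h, y_n + h·k3); y_{n+1} = y_n + (h/6)·(k1 + 2k2 + 2k3 + k4).
s=1.200000, y=-2.040000:
  k1 = f(1.200000, -2.040000) = 2.144400
  k2 = f(1.380000, -1.654008) = 0.936758
  k3 = f(1.380000, -1.871384) = 1.417158
  k4 = f(1.560000, -1.529823) = 0.307709
  y ← -2.040000 + (0.36/6)·(k1 + 2k2 + 2k3 + k4) = -1.610404
s=1.560000, y=-1.610404:
  k1 = f(1.560000, -1.610404) = 0.485792
  k2 = f(1.740000, -1.522961) = -0.062056
  k3 = f(1.740000, -1.621574) = 0.155878
  k4 = f(1.920000, -1.554288) = -0.347424
  y ← -1.610404 + (0.36/6)·(k1 + 2k2 + 2k3 + k4) = -1.590843
y(1.92) ≈ -1.5908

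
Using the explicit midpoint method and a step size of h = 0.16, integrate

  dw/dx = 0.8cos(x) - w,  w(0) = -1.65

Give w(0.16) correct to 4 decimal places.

-1.2898

Midpoint: k1 = f(x_n, w_n); k2 = f(x_n + h/2, w_n + (h/2)·k1); w_{n+1} = w_n + h·k2.
x=0.000000, w=-1.650000:
  k1 = f(0.000000, -1.650000) = 2.450000
  k2 = f(0.080000, -1.454000) = 2.251441
  w ← -1.650000 + 0.16·2.251441 = -1.289769
w(0.16) ≈ -1.2898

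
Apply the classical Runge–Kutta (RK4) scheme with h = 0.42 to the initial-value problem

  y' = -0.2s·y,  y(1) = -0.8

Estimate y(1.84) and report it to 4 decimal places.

RK4: k1 = f(s_n, y_n); k2 = f(s_n + h/2, y_n + (h/2)·k1); k3 = f(s_n + h/2, y_n + (h/2)·k2); k4 = f(s_n + h, y_n + h·k3); y_{n+1} = y_n + (h/6)·(k1 + 2k2 + 2k3 + k4).
s=1.000000, y=-0.800000:
  k1 = f(1.000000, -0.800000) = 0.160000
  k2 = f(1.210000, -0.766400) = 0.185469
  k3 = f(1.210000, -0.761052) = 0.184174
  k4 = f(1.420000, -0.722647) = 0.205232
  y ← -0.800000 + (0.42/6)·(k1 + 2k2 + 2k3 + k4) = -0.722684
s=1.420000, y=-0.722684:
  k1 = f(1.420000, -0.722684) = 0.205242
  k2 = f(1.630000, -0.679583) = 0.221544
  k3 = f(1.630000, -0.676159) = 0.220428
  k4 = f(1.840000, -0.630104) = 0.231878
  y ← -0.722684 + (0.42/6)·(k1 + 2k2 + 2k3 + k4) = -0.630209
y(1.84) ≈ -0.6302

-0.6302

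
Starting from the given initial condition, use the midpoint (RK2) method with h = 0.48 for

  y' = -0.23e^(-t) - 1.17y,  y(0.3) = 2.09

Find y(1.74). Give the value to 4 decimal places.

0.3969

Midpoint: k1 = f(t_n, y_n); k2 = f(t_n + h/2, y_n + (h/2)·k1); y_{n+1} = y_n + h·k2.
t=0.300000, y=2.090000:
  k1 = f(0.300000, 2.090000) = -2.615688
  k2 = f(0.540000, 1.462235) = -1.844847
  y ← 2.090000 + 0.48·(-1.844847) = 1.204474
t=0.780000, y=1.204474:
  k1 = f(0.780000, 1.204474) = -1.514667
  k2 = f(1.020000, 0.840953) = -1.066852
  y ← 1.204474 + 0.48·(-1.066852) = 0.692384
t=1.260000, y=0.692384:
  k1 = f(1.260000, 0.692384) = -0.875330
  k2 = f(1.500000, 0.482305) = -0.615617
  y ← 0.692384 + 0.48·(-0.615617) = 0.396888
y(1.74) ≈ 0.3969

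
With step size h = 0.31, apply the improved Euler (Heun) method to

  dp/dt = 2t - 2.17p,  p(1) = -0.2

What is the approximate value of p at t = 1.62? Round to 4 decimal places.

Heun: k1 = f(t_n, p_n); k2 = f(t_n + h, p_n + h·k1); p_{n+1} = p_n + (h/2)·(k1 + k2).
t=1.000000, p=-0.200000:
  k1 = f(1.000000, -0.200000) = 2.434000
  k2 = f(1.310000, 0.554540) = 1.416648
  p ← -0.200000 + (0.31/2)·(2.434000 + 1.416648) = 0.396850
t=1.310000, p=0.396850:
  k1 = f(1.310000, 0.396850) = 1.758834
  k2 = f(1.620000, 0.942089) = 1.195667
  p ← 0.396850 + (0.31/2)·(1.758834 + 1.195667) = 0.854798
p(1.62) ≈ 0.8548

0.8548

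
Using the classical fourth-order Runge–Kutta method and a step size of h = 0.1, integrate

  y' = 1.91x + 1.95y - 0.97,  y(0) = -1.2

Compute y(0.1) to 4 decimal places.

RK4: k1 = f(x_n, y_n); k2 = f(x_n + h/2, y_n + (h/2)·k1); k3 = f(x_n + h/2, y_n + (h/2)·k2); k4 = f(x_n + h, y_n + h·k3); y_{n+1} = y_n + (h/6)·(k1 + 2k2 + 2k3 + k4).
x=0.000000, y=-1.200000:
  k1 = f(0.000000, -1.200000) = -3.310000
  k2 = f(0.050000, -1.365500) = -3.537225
  k3 = f(0.050000, -1.376861) = -3.559379
  k4 = f(0.100000, -1.555938) = -3.813079
  y ← -1.200000 + (0.1/6)·(k1 + 2k2 + 2k3 + k4) = -1.555271
y(0.1) ≈ -1.5553

-1.5553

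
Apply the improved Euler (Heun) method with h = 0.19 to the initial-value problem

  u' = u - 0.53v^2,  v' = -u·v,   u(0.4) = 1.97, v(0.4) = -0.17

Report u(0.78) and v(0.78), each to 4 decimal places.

Heun on (u,v): k1 = f(s_n, state_n); k2 = f(s_n + h, state_n + h·k1); state_{n+1} = state_n + (h/2)·(k1 + k2).
0.400000: (1.970000, -0.170000)
  k1 = (1.954683, 0.334900)
  predictor → (2.341390, -0.106369)
  k2 = (2.335393, 0.249051)
  → (2.377557, -0.114525)
0.590000: (2.377557, -0.114525)
  k1 = (2.370606, 0.272289)
  predictor → (2.827972, -0.062790)
  k2 = (2.825883, 0.177568)
  → (2.871224, -0.071788)
(u(0.78), v(0.78)) ≈ (2.8712, -0.0718)

2.8712, -0.0718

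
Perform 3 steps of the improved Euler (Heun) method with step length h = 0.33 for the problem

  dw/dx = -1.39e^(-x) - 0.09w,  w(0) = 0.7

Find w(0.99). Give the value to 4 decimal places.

-0.1954

Heun: k1 = f(x_n, w_n); k2 = f(x_n + h, w_n + h·k1); w_{n+1} = w_n + (h/2)·(k1 + k2).
x=0.000000, w=0.700000:
  k1 = f(0.000000, 0.700000) = -1.453000
  k2 = f(0.330000, 0.220510) = -1.019150
  w ← 0.700000 + (0.33/2)·(-1.453000 + (-1.019150)) = 0.292095
x=0.330000, w=0.292095:
  k1 = f(0.330000, 0.292095) = -1.025593
  k2 = f(0.660000, -0.046350) = -0.714252
  w ← 0.292095 + (0.33/2)·(-1.025593 + (-0.714252)) = 0.005021
x=0.660000, w=0.005021:
  k1 = f(0.660000, 0.005021) = -0.718875
  k2 = f(0.990000, -0.232208) = -0.495593
  w ← 0.005021 + (0.33/2)·(-0.718875 + (-0.495593)) = -0.195366
w(0.99) ≈ -0.1954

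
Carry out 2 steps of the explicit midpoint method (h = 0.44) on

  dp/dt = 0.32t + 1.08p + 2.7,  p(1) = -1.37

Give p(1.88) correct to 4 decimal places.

Midpoint: k1 = f(t_n, p_n); k2 = f(t_n + h/2, p_n + (h/2)·k1); p_{n+1} = p_n + h·k2.
t=1.000000, p=-1.370000:
  k1 = f(1.000000, -1.370000) = 1.540400
  k2 = f(1.220000, -1.031112) = 1.976799
  p ← -1.370000 + 0.44·1.976799 = -0.500208
t=1.440000, p=-0.500208:
  k1 = f(1.440000, -0.500208) = 2.620575
  k2 = f(1.660000, 0.076318) = 3.313624
  p ← -0.500208 + 0.44·3.313624 = 0.957786
p(1.88) ≈ 0.9578

0.9578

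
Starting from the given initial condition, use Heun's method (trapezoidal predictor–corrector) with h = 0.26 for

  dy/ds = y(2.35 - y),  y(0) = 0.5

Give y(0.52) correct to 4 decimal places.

Heun: k1 = f(s_n, y_n); k2 = f(s_n + h, y_n + h·k1); y_{n+1} = y_n + (h/2)·(k1 + k2).
s=0.000000, y=0.500000:
  k1 = f(0.000000, 0.500000) = 0.925000
  k2 = f(0.260000, 0.740500) = 1.191835
  y ← 0.500000 + (0.26/2)·(0.925000 + 1.191835) = 0.775189
s=0.260000, y=0.775189:
  k1 = f(0.260000, 0.775189) = 1.220776
  k2 = f(0.520000, 1.092590) = 1.373834
  y ← 0.775189 + (0.26/2)·(1.220776 + 1.373834) = 1.112488
y(0.52) ≈ 1.1125

1.1125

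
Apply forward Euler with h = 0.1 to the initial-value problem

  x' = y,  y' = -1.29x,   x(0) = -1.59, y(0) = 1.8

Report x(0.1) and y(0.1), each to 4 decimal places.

Euler on (x,y): x_{n+1} = x_n + h·x', y_{n+1} = y_n + h·y'.
0.000000: (-1.590000, 1.800000); f=(1.800000, 2.051100) → (-1.410000, 2.005110)
(x(0.1), y(0.1)) ≈ (-1.4100, 2.0051)

-1.4100, 2.0051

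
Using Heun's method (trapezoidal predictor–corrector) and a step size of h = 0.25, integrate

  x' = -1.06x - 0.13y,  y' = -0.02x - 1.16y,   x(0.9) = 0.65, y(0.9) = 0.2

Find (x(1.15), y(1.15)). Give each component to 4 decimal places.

Heun on (x,y): k1 = f(t_n, state_n); k2 = f(t_n + h, state_n + h·k1); state_{n+1} = state_n + (h/2)·(k1 + k2).
0.900000: (0.650000, 0.200000)
  k1 = (-0.715000, -0.245000)
  predictor → (0.471250, 0.138750)
  k2 = (-0.517563, -0.170375)
  → (0.495930, 0.148078)
(x(1.15), y(1.15)) ≈ (0.4959, 0.1481)

0.4959, 0.1481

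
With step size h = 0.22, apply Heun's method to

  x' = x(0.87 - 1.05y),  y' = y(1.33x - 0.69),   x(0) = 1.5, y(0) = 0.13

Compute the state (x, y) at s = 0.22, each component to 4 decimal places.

1.7541, 0.1786

Heun on (x,y): k1 = f(s_n, state_n); k2 = f(s_n + h, state_n + h·k1); state_{n+1} = state_n + (h/2)·(k1 + k2).
0.000000: (1.500000, 0.130000)
  k1 = (1.100250, 0.169650)
  predictor → (1.742055, 0.167323)
  k2 = (1.209528, 0.272223)
  → (1.754076, 0.178606)
(x(0.22), y(0.22)) ≈ (1.7541, 0.1786)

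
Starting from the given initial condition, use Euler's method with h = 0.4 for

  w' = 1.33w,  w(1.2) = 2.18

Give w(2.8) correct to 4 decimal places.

Euler: w_{n+1} = w_n + h·f(t_n, w_n).
t=1.200000, w=2.180000: f=2.899400 → w ← 2.180000 + 0.4·2.899400 = 3.339760
t=1.600000, w=3.339760: f=4.441881 → w ← 3.339760 + 0.4·4.441881 = 5.116512
t=2.000000, w=5.116512: f=6.804961 → w ← 5.116512 + 0.4·6.804961 = 7.838497
t=2.400000, w=7.838497: f=10.425201 → w ← 7.838497 + 0.4·10.425201 = 12.008577
w(2.8) ≈ 12.0086

12.0086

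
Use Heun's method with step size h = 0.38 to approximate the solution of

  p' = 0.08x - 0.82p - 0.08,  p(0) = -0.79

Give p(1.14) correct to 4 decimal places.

-0.3348

Heun: k1 = f(x_n, p_n); k2 = f(x_n + h, p_n + h·k1); p_{n+1} = p_n + (h/2)·(k1 + k2).
x=0.000000, p=-0.790000:
  k1 = f(0.000000, -0.790000) = 0.567800
  k2 = f(0.380000, -0.574236) = 0.421274
  p ← -0.790000 + (0.38/2)·(0.567800 + 0.421274) = -0.602076
x=0.380000, p=-0.602076:
  k1 = f(0.380000, -0.602076) = 0.444102
  k2 = f(0.760000, -0.433317) = 0.336120
  p ← -0.602076 + (0.38/2)·(0.444102 + 0.336120) = -0.453834
x=0.760000, p=-0.453834:
  k1 = f(0.760000, -0.453834) = 0.352944
  k2 = f(1.140000, -0.319715) = 0.273366
  p ← -0.453834 + (0.38/2)·(0.352944 + 0.273366) = -0.334835
p(1.14) ≈ -0.3348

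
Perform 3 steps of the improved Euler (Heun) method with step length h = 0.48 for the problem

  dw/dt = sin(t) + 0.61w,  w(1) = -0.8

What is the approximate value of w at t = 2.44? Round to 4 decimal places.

0.1372

Heun: k1 = f(t_n, w_n); k2 = f(t_n + h, w_n + h·k1); w_{n+1} = w_n + (h/2)·(k1 + k2).
t=1.000000, w=-0.800000:
  k1 = f(1.000000, -0.800000) = 0.353471
  k2 = f(1.480000, -0.630334) = 0.611377
  w ← -0.800000 + (0.48/2)·(0.353471 + 0.611377) = -0.568436
t=1.480000, w=-0.568436:
  k1 = f(1.480000, -0.568436) = 0.649135
  k2 = f(1.960000, -0.256852) = 0.768532
  w ← -0.568436 + (0.48/2)·(0.649135 + 0.768532) = -0.228196
t=1.960000, w=-0.228196:
  k1 = f(1.960000, -0.228196) = 0.786012
  k2 = f(2.440000, 0.149089) = 0.736379
  w ← -0.228196 + (0.48/2)·(0.786012 + 0.736379) = 0.137177
w(2.44) ≈ 0.1372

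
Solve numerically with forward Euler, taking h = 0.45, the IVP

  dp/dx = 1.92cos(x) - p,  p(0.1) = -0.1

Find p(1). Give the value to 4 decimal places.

1.1792

Euler: p_{n+1} = p_n + h·f(x_n, p_n).
x=0.100000, p=-0.100000: f=2.010408 → p ← -0.100000 + 0.45·2.010408 = 0.804684
x=0.550000, p=0.804684: f=0.832163 → p ← 0.804684 + 0.45·0.832163 = 1.179157
p(1) ≈ 1.1792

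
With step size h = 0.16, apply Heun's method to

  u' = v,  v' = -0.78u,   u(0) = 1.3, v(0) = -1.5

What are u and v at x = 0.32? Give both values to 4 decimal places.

Heun on (u,v): k1 = f(x_n, state_n); k2 = f(x_n + h, state_n + h·k1); state_{n+1} = state_n + (h/2)·(k1 + k2).
0.000000: (1.300000, -1.500000)
  k1 = (-1.500000, -1.014000)
  predictor → (1.060000, -1.662240)
  k2 = (-1.662240, -0.826800)
  → (1.047021, -1.647264)
0.160000: (1.047021, -1.647264)
  k1 = (-1.647264, -0.816676)
  predictor → (0.783459, -1.777932)
  k2 = (-1.777932, -0.611098)
  → (0.773005, -1.761486)
(u(0.32), v(0.32)) ≈ (0.7730, -1.7615)

0.7730, -1.7615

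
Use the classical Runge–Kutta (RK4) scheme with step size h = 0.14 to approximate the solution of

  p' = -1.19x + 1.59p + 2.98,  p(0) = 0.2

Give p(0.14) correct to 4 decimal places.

RK4: k1 = f(x_n, p_n); k2 = f(x_n + h/2, p_n + (h/2)·k1); k3 = f(x_n + h/2, p_n + (h/2)·k2); k4 = f(x_n + h, p_n + h·k3); p_{n+1} = p_n + (h/6)·(k1 + 2k2 + 2k3 + k4).
x=0.000000, p=0.200000:
  k1 = f(0.000000, 0.200000) = 3.298000
  k2 = f(0.070000, 0.430860) = 3.581767
  k3 = f(0.070000, 0.450724) = 3.613351
  k4 = f(0.140000, 0.705869) = 3.935732
  p ← 0.200000 + (0.14/6)·(k1 + 2k2 + 2k3 + k4) = 0.704559
p(0.14) ≈ 0.7046

0.7046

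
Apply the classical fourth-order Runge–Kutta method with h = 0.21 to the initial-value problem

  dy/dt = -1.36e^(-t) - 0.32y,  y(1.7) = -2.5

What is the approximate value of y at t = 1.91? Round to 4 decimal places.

-2.3830

RK4: k1 = f(t_n, y_n); k2 = f(t_n + h/2, y_n + (h/2)·k1); k3 = f(t_n + h/2, y_n + (h/2)·k2); k4 = f(t_n + h, y_n + h·k3); y_{n+1} = y_n + (h/6)·(k1 + 2k2 + 2k3 + k4).
t=1.700000, y=-2.500000:
  k1 = f(1.700000, -2.500000) = 0.551550
  k2 = f(1.805000, -2.442087) = 0.557783
  k3 = f(1.805000, -2.441433) = 0.557573
  k4 = f(1.910000, -2.382910) = 0.561142
  y ← -2.500000 + (0.21/6)·(k1 + 2k2 + 2k3 + k4) = -2.382981
y(1.91) ≈ -2.3830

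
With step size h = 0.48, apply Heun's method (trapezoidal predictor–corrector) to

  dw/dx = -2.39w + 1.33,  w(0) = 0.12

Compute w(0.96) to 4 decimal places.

0.4426

Heun: k1 = f(x_n, w_n); k2 = f(x_n + h, w_n + h·k1); w_{n+1} = w_n + (h/2)·(k1 + k2).
x=0.000000, w=0.120000:
  k1 = f(0.000000, 0.120000) = 1.043200
  k2 = f(0.480000, 0.620736) = -0.153559
  w ← 0.120000 + (0.48/2)·(1.043200 + (-0.153559)) = 0.333514
x=0.480000, w=0.333514:
  k1 = f(0.480000, 0.333514) = 0.532902
  k2 = f(0.960000, 0.589307) = -0.078443
  w ← 0.333514 + (0.48/2)·(0.532902 + (-0.078443)) = 0.442584
w(0.96) ≈ 0.4426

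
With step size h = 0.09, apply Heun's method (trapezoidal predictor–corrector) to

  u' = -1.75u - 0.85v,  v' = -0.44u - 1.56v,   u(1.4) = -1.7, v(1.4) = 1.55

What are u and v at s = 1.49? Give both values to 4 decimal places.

Heun on (u,v): k1 = f(s_n, state_n); k2 = f(s_n + h, state_n + h·k1); state_{n+1} = state_n + (h/2)·(k1 + k2).
1.400000: (-1.700000, 1.550000)
  k1 = (1.657500, -1.670000)
  predictor → (-1.550825, 1.399700)
  k2 = (1.524199, -1.501169)
  → (-1.556824, 1.407297)
(u(1.49), v(1.49)) ≈ (-1.5568, 1.4073)

-1.5568, 1.4073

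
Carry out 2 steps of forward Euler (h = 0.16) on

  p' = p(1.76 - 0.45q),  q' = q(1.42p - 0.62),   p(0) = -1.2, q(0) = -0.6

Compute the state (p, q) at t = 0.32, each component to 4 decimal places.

Euler on (p,q): p_{n+1} = p_n + h·p', q_{n+1} = q_n + h·q'.
0.000000: (-1.200000, -0.600000); f=(-2.436000, 1.394400) → (-1.589760, -0.376896)
0.160000: (-1.589760, -0.376896); f=(-3.067606, 1.084503) → (-2.080577, -0.203376)
(p(0.32), q(0.32)) ≈ (-2.0806, -0.2034)

-2.0806, -0.2034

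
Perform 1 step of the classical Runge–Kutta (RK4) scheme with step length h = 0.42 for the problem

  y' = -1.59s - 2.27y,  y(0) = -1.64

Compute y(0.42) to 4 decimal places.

-0.7477

RK4: k1 = f(s_n, y_n); k2 = f(s_n + h/2, y_n + (h/2)·k1); k3 = f(s_n + h/2, y_n + (h/2)·k2); k4 = f(s_n + h, y_n + h·k3); y_{n+1} = y_n + (h/6)·(k1 + 2k2 + 2k3 + k4).
s=0.000000, y=-1.640000:
  k1 = f(0.000000, -1.640000) = 3.722800
  k2 = f(0.210000, -0.858212) = 1.614241
  k3 = f(0.210000, -1.301009) = 2.619391
  k4 = f(0.420000, -0.539856) = 0.557672
  y ← -1.640000 + (0.42/6)·(k1 + 2k2 + 2k3 + k4) = -0.747658
y(0.42) ≈ -0.7477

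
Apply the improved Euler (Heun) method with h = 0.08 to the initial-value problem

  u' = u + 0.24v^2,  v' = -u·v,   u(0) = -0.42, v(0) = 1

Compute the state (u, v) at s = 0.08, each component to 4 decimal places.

Heun on (u,v): k1 = f(s_n, state_n); k2 = f(s_n + h, state_n + h·k1); state_{n+1} = state_n + (h/2)·(k1 + k2).
0.000000: (-0.420000, 1.000000)
  k1 = (-0.180000, 0.420000)
  predictor → (-0.434400, 1.033600)
  k2 = (-0.178001, 0.448996)
  → (-0.434320, 1.034760)
(u(0.08), v(0.08)) ≈ (-0.4343, 1.0348)

-0.4343, 1.0348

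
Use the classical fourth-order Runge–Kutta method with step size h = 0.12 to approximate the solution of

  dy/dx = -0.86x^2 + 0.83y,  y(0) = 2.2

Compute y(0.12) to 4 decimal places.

RK4: k1 = f(x_n, y_n); k2 = f(x_n + h/2, y_n + (h/2)·k1); k3 = f(x_n + h/2, y_n + (h/2)·k2); k4 = f(x_n + h, y_n + h·k3); y_{n+1} = y_n + (h/6)·(k1 + 2k2 + 2k3 + k4).
x=0.000000, y=2.200000:
  k1 = f(0.000000, 2.200000) = 1.826000
  k2 = f(0.060000, 2.309560) = 1.913839
  k3 = f(0.060000, 2.314830) = 1.918213
  k4 = f(0.120000, 2.430186) = 2.004670
  y ← 2.200000 + (0.12/6)·(k1 + 2k2 + 2k3 + k4) = 2.429895
y(0.12) ≈ 2.4299

2.4299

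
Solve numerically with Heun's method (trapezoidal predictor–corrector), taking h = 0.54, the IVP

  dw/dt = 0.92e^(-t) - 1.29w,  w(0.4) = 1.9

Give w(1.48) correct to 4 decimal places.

0.7330

Heun: k1 = f(t_n, w_n); k2 = f(t_n + h, w_n + h·k1); w_{n+1} = w_n + (h/2)·(k1 + k2).
t=0.400000, w=1.900000:
  k1 = f(0.400000, 1.900000) = -1.834306
  k2 = f(0.940000, 0.909475) = -0.813845
  w ← 1.900000 + (0.54/2)·(-1.834306 + (-0.813845)) = 1.184999
t=0.940000, w=1.184999:
  k1 = f(0.940000, 1.184999) = -1.169272
  k2 = f(1.480000, 0.553593) = -0.504708
  w ← 1.184999 + (0.54/2)·(-1.169272 + (-0.504708)) = 0.733025
w(1.48) ≈ 0.7330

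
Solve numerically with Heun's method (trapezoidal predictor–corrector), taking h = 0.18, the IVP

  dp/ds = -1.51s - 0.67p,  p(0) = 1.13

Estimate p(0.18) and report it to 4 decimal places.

0.9775

Heun: k1 = f(s_n, p_n); k2 = f(s_n + h, p_n + h·k1); p_{n+1} = p_n + (h/2)·(k1 + k2).
s=0.000000, p=1.130000:
  k1 = f(0.000000, 1.130000) = -0.757100
  k2 = f(0.180000, 0.993722) = -0.937594
  p ← 1.130000 + (0.18/2)·(-0.757100 + (-0.937594)) = 0.977478
p(0.18) ≈ 0.9775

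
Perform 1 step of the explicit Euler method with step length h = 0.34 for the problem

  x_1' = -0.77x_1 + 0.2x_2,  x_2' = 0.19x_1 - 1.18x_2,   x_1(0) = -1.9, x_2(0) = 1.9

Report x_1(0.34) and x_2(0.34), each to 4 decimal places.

Euler on (x_1,x_2): x_1_{n+1} = x_1_n + h·x_1', x_2_{n+1} = x_2_n + h·x_2'.
0.000000: (-1.900000, 1.900000); f=(1.843000, -2.603000) → (-1.273380, 1.014980)
(x_1(0.34), x_2(0.34)) ≈ (-1.2734, 1.0150)

-1.2734, 1.0150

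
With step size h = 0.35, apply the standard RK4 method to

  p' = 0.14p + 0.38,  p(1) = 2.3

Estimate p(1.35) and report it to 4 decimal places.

RK4: k1 = f(x_n, p_n); k2 = f(x_n + h/2, p_n + (h/2)·k1); k3 = f(x_n + h/2, p_n + (h/2)·k2); k4 = f(x_n + h, p_n + h·k3); p_{n+1} = p_n + (h/6)·(k1 + 2k2 + 2k3 + k4).
x=1.000000, p=2.300000:
  k1 = f(1.000000, 2.300000) = 0.702000
  k2 = f(1.175000, 2.422850) = 0.719199
  k3 = f(1.175000, 2.425860) = 0.719620
  k4 = f(1.350000, 2.551867) = 0.737261
  p ← 2.300000 + (0.35/6)·(k1 + 2k2 + 2k3 + k4) = 2.551819
p(1.35) ≈ 2.5518

2.5518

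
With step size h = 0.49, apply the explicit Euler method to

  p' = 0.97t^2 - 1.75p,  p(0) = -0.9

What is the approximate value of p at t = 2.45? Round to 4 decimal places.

1.9818

Euler: p_{n+1} = p_n + h·f(t_n, p_n).
t=0.000000, p=-0.900000: f=1.575000 → p ← -0.900000 + 0.49·1.575000 = -0.128250
t=0.490000, p=-0.128250: f=0.457335 → p ← -0.128250 + 0.49·0.457335 = 0.095844
t=0.980000, p=0.095844: f=0.763861 → p ← 0.095844 + 0.49·0.763861 = 0.470136
t=1.470000, p=0.470136: f=1.273335 → p ← 0.470136 + 0.49·1.273335 = 1.094070
t=1.960000, p=1.094070: f=1.811729 → p ← 1.094070 + 0.49·1.811729 = 1.981817
p(2.45) ≈ 1.9818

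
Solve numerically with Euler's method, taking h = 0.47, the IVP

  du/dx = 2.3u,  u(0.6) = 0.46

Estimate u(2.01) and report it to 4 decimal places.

4.1455

Euler: u_{n+1} = u_n + h·f(x_n, u_n).
x=0.600000, u=0.460000: f=1.058000 → u ← 0.460000 + 0.47·1.058000 = 0.957260
x=1.070000, u=0.957260: f=2.201698 → u ← 0.957260 + 0.47·2.201698 = 1.992058
x=1.540000, u=1.992058: f=4.581734 → u ← 1.992058 + 0.47·4.581734 = 4.145473
u(2.01) ≈ 4.1455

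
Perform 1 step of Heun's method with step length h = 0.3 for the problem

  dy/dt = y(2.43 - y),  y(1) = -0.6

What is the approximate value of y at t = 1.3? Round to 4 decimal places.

-1.4870

Heun: k1 = f(t_n, y_n); k2 = f(t_n + h, y_n + h·k1); y_{n+1} = y_n + (h/2)·(k1 + k2).
t=1.000000, y=-0.600000:
  k1 = f(1.000000, -0.600000) = -1.818000
  k2 = f(1.300000, -1.145400) = -4.095263
  y ← -0.600000 + (0.3/2)·(-1.818000 + (-4.095263)) = -1.486989
y(1.3) ≈ -1.4870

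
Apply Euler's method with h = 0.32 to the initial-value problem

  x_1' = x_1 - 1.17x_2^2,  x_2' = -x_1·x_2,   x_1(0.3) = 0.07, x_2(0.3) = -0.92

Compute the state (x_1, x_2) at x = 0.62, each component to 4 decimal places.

-0.2245, -0.8994

Euler on (x_1,x_2): x_1_{n+1} = x_1_n + h·x_1', x_2_{n+1} = x_2_n + h·x_2'.
0.300000: (0.070000, -0.920000); f=(-0.920288, 0.064400) → (-0.224492, -0.899392)
(x_1(0.62), x_2(0.62)) ≈ (-0.2245, -0.8994)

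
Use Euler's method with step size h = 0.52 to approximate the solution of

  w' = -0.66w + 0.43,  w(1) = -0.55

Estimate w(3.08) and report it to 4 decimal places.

Euler: w_{n+1} = w_n + h·f(s_n, w_n).
s=1.000000, w=-0.550000: f=0.793000 → w ← -0.550000 + 0.52·0.793000 = -0.137640
s=1.520000, w=-0.137640: f=0.520842 → w ← -0.137640 + 0.52·0.520842 = 0.133198
s=2.040000, w=0.133198: f=0.342089 → w ← 0.133198 + 0.52·0.342089 = 0.311084
s=2.560000, w=0.311084: f=0.224684 → w ← 0.311084 + 0.52·0.224684 = 0.427920
w(3.08) ≈ 0.4279

0.4279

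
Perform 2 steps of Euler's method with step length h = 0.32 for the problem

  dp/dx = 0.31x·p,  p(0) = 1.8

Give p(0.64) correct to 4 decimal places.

Euler: p_{n+1} = p_n + h·f(x_n, p_n).
x=0.000000, p=1.800000: f=0.000000 → p ← 1.800000 + 0.32·0.000000 = 1.800000
x=0.320000, p=1.800000: f=0.178560 → p ← 1.800000 + 0.32·0.178560 = 1.857139
p(0.64) ≈ 1.8571

1.8571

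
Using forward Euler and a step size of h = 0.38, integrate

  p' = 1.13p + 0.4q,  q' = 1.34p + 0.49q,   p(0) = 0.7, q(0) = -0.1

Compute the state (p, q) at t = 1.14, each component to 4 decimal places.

2.1841, 1.6654

Euler on (p,q): p_{n+1} = p_n + h·p', q_{n+1} = q_n + h·q'.
0.000000: (0.700000, -0.100000); f=(0.751000, 0.889000) → (0.985380, 0.237820)
0.380000: (0.985380, 0.237820); f=(1.208607, 1.436941) → (1.444651, 0.783858)
0.760000: (1.444651, 0.783858); f=(1.945998, 2.319922) → (2.184130, 1.665428)
(p(1.14), q(1.14)) ≈ (2.1841, 1.6654)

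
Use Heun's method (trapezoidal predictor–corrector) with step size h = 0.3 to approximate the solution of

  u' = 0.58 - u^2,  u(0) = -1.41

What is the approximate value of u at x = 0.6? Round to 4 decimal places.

-3.9374

Heun: k1 = f(x_n, u_n); k2 = f(x_n + h, u_n + h·k1); u_{n+1} = u_n + (h/2)·(k1 + k2).
x=0.000000, u=-1.410000:
  k1 = f(0.000000, -1.410000) = -1.408100
  k2 = f(0.300000, -1.832430) = -2.777800
  u ← -1.410000 + (0.3/2)·(-1.408100 + (-2.777800)) = -2.037885
x=0.300000, u=-2.037885:
  k1 = f(0.300000, -2.037885) = -3.572975
  k2 = f(0.600000, -3.109777) = -9.090716
  u ← -2.037885 + (0.3/2)·(-3.572975 + (-9.090716)) = -3.937439
u(0.6) ≈ -3.9374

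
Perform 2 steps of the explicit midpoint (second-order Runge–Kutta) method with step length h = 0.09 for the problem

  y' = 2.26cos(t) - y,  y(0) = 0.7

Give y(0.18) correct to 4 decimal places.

Midpoint: k1 = f(t_n, y_n); k2 = f(t_n + h/2, y_n + (h/2)·k1); y_{n+1} = y_n + h·k2.
t=0.000000, y=0.700000:
  k1 = f(0.000000, 0.700000) = 1.560000
  k2 = f(0.045000, 0.770200) = 1.487512
  y ← 0.700000 + 0.09·1.487512 = 0.833876
t=0.090000, y=0.833876:
  k1 = f(0.090000, 0.833876) = 1.416977
  k2 = f(0.135000, 0.897640) = 1.341797
  y ← 0.833876 + 0.09·1.341797 = 0.954638
y(0.18) ≈ 0.9546

0.9546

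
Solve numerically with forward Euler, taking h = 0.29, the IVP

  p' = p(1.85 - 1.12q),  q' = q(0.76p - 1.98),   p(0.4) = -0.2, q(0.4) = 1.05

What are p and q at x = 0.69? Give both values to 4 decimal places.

Euler on (p,q): p_{n+1} = p_n + h·p', q_{n+1} = q_n + h·q'.
0.400000: (-0.200000, 1.050000); f=(-0.134800, -2.238600) → (-0.239092, 0.400806)
(p(0.69), q(0.69)) ≈ (-0.2391, 0.4008)

-0.2391, 0.4008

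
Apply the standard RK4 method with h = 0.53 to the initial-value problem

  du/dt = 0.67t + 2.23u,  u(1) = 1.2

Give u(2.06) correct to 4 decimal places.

16.3780

RK4: k1 = f(t_n, u_n); k2 = f(t_n + h/2, u_n + (h/2)·k1); k3 = f(t_n + h/2, u_n + (h/2)·k2); k4 = f(t_n + h, u_n + h·k3); u_{n+1} = u_n + (h/6)·(k1 + 2k2 + 2k3 + k4).
t=1.000000, u=1.200000:
  k1 = f(1.000000, 1.200000) = 3.346000
  k2 = f(1.265000, 2.086690) = 5.500869
  k3 = f(1.265000, 2.657730) = 6.774288
  k4 = f(1.530000, 4.790373) = 11.707631
  u ← 1.200000 + (0.53/6)·(k1 + 2k2 + 2k3 + k4) = 4.698349
t=1.530000, u=4.698349:
  k1 = f(1.530000, 4.698349) = 11.502417
  k2 = f(1.795000, 7.746489) = 18.477321
  k3 = f(1.795000, 9.594838) = 22.599140
  k4 = f(2.060000, 16.675893) = 38.567441
  u ← 4.698349 + (0.53/6)·(k1 + 2k2 + 2k3 + k4) = 16.378027
u(2.06) ≈ 16.3780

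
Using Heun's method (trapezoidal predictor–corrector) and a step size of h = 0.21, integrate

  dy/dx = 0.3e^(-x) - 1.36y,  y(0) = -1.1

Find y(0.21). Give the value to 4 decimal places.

-0.7827

Heun: k1 = f(x_n, y_n); k2 = f(x_n + h, y_n + h·k1); y_{n+1} = y_n + (h/2)·(k1 + k2).
x=0.000000, y=-1.100000:
  k1 = f(0.000000, -1.100000) = 1.796000
  k2 = f(0.210000, -0.722840) = 1.226238
  y ← -1.100000 + (0.21/2)·(1.796000 + 1.226238) = -0.782665
y(0.21) ≈ -0.7827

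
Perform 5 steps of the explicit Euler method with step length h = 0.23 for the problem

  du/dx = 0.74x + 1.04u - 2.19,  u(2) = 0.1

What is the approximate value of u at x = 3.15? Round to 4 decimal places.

-0.5232

Euler: u_{n+1} = u_n + h·f(x_n, u_n).
x=2.000000, u=0.100000: f=-0.606000 → u ← 0.100000 + 0.23·(-0.606000) = -0.039380
x=2.230000, u=-0.039380: f=-0.580755 → u ← -0.039380 + 0.23·(-0.580755) = -0.172954
x=2.460000, u=-0.172954: f=-0.549472 → u ← -0.172954 + 0.23·(-0.549472) = -0.299332
x=2.690000, u=-0.299332: f=-0.510706 → u ← -0.299332 + 0.23·(-0.510706) = -0.416794
x=2.920000, u=-0.416794: f=-0.462666 → u ← -0.416794 + 0.23·(-0.462666) = -0.523208
u(3.15) ≈ -0.5232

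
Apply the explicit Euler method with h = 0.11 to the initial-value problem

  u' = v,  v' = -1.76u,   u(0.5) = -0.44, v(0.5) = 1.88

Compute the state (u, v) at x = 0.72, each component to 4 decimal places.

-0.0170, 2.0103

Euler on (u,v): u_{n+1} = u_n + h·u', v_{n+1} = v_n + h·v'.
0.500000: (-0.440000, 1.880000); f=(1.880000, 0.774400) → (-0.233200, 1.965184)
0.610000: (-0.233200, 1.965184); f=(1.965184, 0.410432) → (-0.017030, 2.010332)
(u(0.72), v(0.72)) ≈ (-0.0170, 2.0103)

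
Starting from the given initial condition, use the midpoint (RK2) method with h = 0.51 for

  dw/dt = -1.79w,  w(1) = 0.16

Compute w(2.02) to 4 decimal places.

Midpoint: k1 = f(t_n, w_n); k2 = f(t_n + h/2, w_n + (h/2)·k1); w_{n+1} = w_n + h·k2.
t=1.000000, w=0.160000:
  k1 = f(1.000000, 0.160000) = -0.286400
  k2 = f(1.255000, 0.086968) = -0.155673
  w ← 0.160000 + 0.51·(-0.155673) = 0.080607
t=1.510000, w=0.080607:
  k1 = f(1.510000, 0.080607) = -0.144286
  k2 = f(1.765000, 0.043814) = -0.078427
  w ← 0.080607 + 0.51·(-0.078427) = 0.040609
w(2.02) ≈ 0.0406

0.0406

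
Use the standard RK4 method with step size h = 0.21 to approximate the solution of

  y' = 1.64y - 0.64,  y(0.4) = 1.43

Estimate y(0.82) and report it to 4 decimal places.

2.4606

RK4: k1 = f(s_n, y_n); k2 = f(s_n + h/2, y_n + (h/2)·k1); k3 = f(s_n + h/2, y_n + (h/2)·k2); k4 = f(s_n + h, y_n + h·k3); y_{n+1} = y_n + (h/6)·(k1 + 2k2 + 2k3 + k4).
s=0.400000, y=1.430000:
  k1 = f(0.400000, 1.430000) = 1.705200
  k2 = f(0.505000, 1.609046) = 1.998835
  k3 = f(0.505000, 1.639878) = 2.049399
  k4 = f(0.610000, 1.860374) = 2.411013
  y ← 1.430000 + (0.21/6)·(k1 + 2k2 + 2k3 + k4) = 1.857444
s=0.610000, y=1.857444:
  k1 = f(0.610000, 1.857444) = 2.406208
  k2 = f(0.715000, 2.110096) = 2.820557
  k3 = f(0.715000, 2.153602) = 2.891908
  k4 = f(0.820000, 2.464745) = 3.402181
  y ← 1.857444 + (0.21/6)·(k1 + 2k2 + 2k3 + k4) = 2.460610
y(0.82) ≈ 2.4606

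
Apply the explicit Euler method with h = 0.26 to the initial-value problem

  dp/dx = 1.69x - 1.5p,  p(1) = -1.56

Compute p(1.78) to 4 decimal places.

0.8150

Euler: p_{n+1} = p_n + h·f(x_n, p_n).
x=1.000000, p=-1.560000: f=4.030000 → p ← -1.560000 + 0.26·4.030000 = -0.512200
x=1.260000, p=-0.512200: f=2.897700 → p ← -0.512200 + 0.26·2.897700 = 0.241202
x=1.520000, p=0.241202: f=2.206997 → p ← 0.241202 + 0.26·2.206997 = 0.815021
p(1.78) ≈ 0.8150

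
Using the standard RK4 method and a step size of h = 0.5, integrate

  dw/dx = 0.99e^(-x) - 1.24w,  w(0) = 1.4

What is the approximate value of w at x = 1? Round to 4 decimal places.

0.7291

RK4: k1 = f(x_n, w_n); k2 = f(x_n + h/2, w_n + (h/2)·k1); k3 = f(x_n + h/2, w_n + (h/2)·k2); k4 = f(x_n + h, w_n + h·k3); w_{n+1} = w_n + (h/6)·(k1 + 2k2 + 2k3 + k4).
x=0.000000, w=1.400000:
  k1 = f(0.000000, 1.400000) = -0.746000
  k2 = f(0.250000, 1.213500) = -0.733727
  k3 = f(0.250000, 1.216568) = -0.737532
  k4 = f(0.500000, 1.031234) = -0.678265
  w ← 1.400000 + (0.5/6)·(k1 + 2k2 + 2k3 + k4) = 1.036101
x=0.500000, w=1.036101:
  k1 = f(0.500000, 1.036101) = -0.684300
  k2 = f(0.750000, 0.865026) = -0.604990
  k3 = f(0.750000, 0.884854) = -0.629576
  k4 = f(1.000000, 0.721313) = -0.530228
  w ← 1.036101 + (0.5/6)·(k1 + 2k2 + 2k3 + k4) = 0.729130
w(1) ≈ 0.7291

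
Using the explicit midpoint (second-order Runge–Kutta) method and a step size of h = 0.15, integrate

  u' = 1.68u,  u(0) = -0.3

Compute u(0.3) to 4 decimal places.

-0.4944

Midpoint: k1 = f(x_n, u_n); k2 = f(x_n + h/2, u_n + (h/2)·k1); u_{n+1} = u_n + h·k2.
x=0.000000, u=-0.300000:
  k1 = f(0.000000, -0.300000) = -0.504000
  k2 = f(0.075000, -0.337800) = -0.567504
  u ← -0.300000 + 0.15·(-0.567504) = -0.385126
x=0.150000, u=-0.385126:
  k1 = f(0.150000, -0.385126) = -0.647011
  k2 = f(0.225000, -0.433651) = -0.728534
  u ← -0.385126 + 0.15·(-0.728534) = -0.494406
u(0.3) ≈ -0.4944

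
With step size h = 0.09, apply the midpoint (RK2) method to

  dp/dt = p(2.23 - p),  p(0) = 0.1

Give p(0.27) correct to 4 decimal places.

Midpoint: k1 = f(t_n, p_n); k2 = f(t_n + h/2, p_n + (h/2)·k1); p_{n+1} = p_n + h·k2.
t=0.000000, p=0.100000:
  k1 = f(0.000000, 0.100000) = 0.213000
  k2 = f(0.045000, 0.109585) = 0.232366
  p ← 0.100000 + 0.09·0.232366 = 0.120913
t=0.090000, p=0.120913:
  k1 = f(0.090000, 0.120913) = 0.255016
  k2 = f(0.135000, 0.132389) = 0.277700
  p ← 0.120913 + 0.09·0.277700 = 0.145906
t=0.180000, p=0.145906:
  k1 = f(0.180000, 0.145906) = 0.304082
  k2 = f(0.225000, 0.159590) = 0.330416
  p ← 0.145906 + 0.09·0.330416 = 0.175643
p(0.27) ≈ 0.1756

0.1756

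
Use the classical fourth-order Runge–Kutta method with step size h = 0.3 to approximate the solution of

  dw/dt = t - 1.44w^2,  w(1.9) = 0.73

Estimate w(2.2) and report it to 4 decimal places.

RK4: k1 = f(t_n, w_n); k2 = f(t_n + h/2, w_n + (h/2)·k1); k3 = f(t_n + h/2, w_n + (h/2)·k2); k4 = f(t_n + h, w_n + h·k3); w_{n+1} = w_n + (h/6)·(k1 + 2k2 + 2k3 + k4).
t=1.900000, w=0.730000:
  k1 = f(1.900000, 0.730000) = 1.132624
  k2 = f(2.050000, 0.899894) = 0.883876
  k3 = f(2.050000, 0.862581) = 0.978573
  k4 = f(2.200000, 1.023572) = 0.691313
  w ← 0.730000 + (0.3/6)·(k1 + 2k2 + 2k3 + k4) = 1.007442
w(2.2) ≈ 1.0074

1.0074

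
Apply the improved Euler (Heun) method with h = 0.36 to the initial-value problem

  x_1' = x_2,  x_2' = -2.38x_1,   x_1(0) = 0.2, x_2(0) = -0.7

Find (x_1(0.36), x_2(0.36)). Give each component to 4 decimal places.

-0.0828, -0.7634

Heun on (x_1,x_2): k1 = f(t_n, state_n); k2 = f(t_n + h, state_n + h·k1); state_{n+1} = state_n + (h/2)·(k1 + k2).
0.000000: (0.200000, -0.700000)
  k1 = (-0.700000, -0.476000)
  predictor → (-0.052000, -0.871360)
  k2 = (-0.871360, 0.123760)
  → (-0.082845, -0.763403)
(x_1(0.36), x_2(0.36)) ≈ (-0.0828, -0.7634)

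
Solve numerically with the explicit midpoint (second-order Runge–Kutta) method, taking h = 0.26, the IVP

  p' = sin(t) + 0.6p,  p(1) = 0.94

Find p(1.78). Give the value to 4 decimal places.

2.4434

Midpoint: k1 = f(t_n, p_n); k2 = f(t_n + h/2, p_n + (h/2)·k1); p_{n+1} = p_n + h·k2.
t=1.000000, p=0.940000:
  k1 = f(1.000000, 0.940000) = 1.405471
  k2 = f(1.130000, 1.122711) = 1.578039
  p ← 0.940000 + 0.26·1.578039 = 1.350290
t=1.260000, p=1.350290:
  k1 = f(1.260000, 1.350290) = 1.762264
  k2 = f(1.390000, 1.579384) = 1.931332
  p ← 1.350290 + 0.26·1.931332 = 1.852436
t=1.520000, p=1.852436:
  k1 = f(1.520000, 1.852436) = 2.110172
  k2 = f(1.650000, 2.126759) = 2.272920
  p ← 1.852436 + 0.26·2.272920 = 2.443396
p(1.78) ≈ 2.4434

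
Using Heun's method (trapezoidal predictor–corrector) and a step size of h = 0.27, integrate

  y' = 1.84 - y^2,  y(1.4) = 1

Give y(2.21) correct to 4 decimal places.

Heun: k1 = f(t_n, y_n); k2 = f(t_n + h, y_n + h·k1); y_{n+1} = y_n + (h/2)·(k1 + k2).
t=1.400000, y=1.000000:
  k1 = f(1.400000, 1.000000) = 0.840000
  k2 = f(1.670000, 1.226800) = 0.334962
  y ← 1.000000 + (0.27/2)·(0.840000 + 0.334962) = 1.158620
t=1.670000, y=1.158620:
  k1 = f(1.670000, 1.158620) = 0.497600
  k2 = f(1.940000, 1.292972) = 0.168224
  y ← 1.158620 + (0.27/2)·(0.497600 + 0.168224) = 1.248506
t=1.940000, y=1.248506:
  k1 = f(1.940000, 1.248506) = 0.281233
  k2 = f(2.210000, 1.324439) = 0.085862
  y ← 1.248506 + (0.27/2)·(0.281233 + 0.085862) = 1.298064
y(2.21) ≈ 1.2981

1.2981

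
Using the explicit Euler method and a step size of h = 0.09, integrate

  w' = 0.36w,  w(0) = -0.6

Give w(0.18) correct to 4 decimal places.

Euler: w_{n+1} = w_n + h·f(x_n, w_n).
x=0.000000, w=-0.600000: f=-0.216000 → w ← -0.600000 + 0.09·(-0.216000) = -0.619440
x=0.090000, w=-0.619440: f=-0.222998 → w ← -0.619440 + 0.09·(-0.222998) = -0.639510
w(0.18) ≈ -0.6395

-0.6395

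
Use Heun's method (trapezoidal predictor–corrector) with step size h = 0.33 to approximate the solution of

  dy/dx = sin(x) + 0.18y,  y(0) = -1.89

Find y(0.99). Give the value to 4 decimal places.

-1.7857

Heun: k1 = f(x_n, y_n); k2 = f(x_n + h, y_n + h·k1); y_{n+1} = y_n + (h/2)·(k1 + k2).
x=0.000000, y=-1.890000:
  k1 = f(0.000000, -1.890000) = -0.340200
  k2 = f(0.330000, -2.002266) = -0.036365
  y ← -1.890000 + (0.33/2)·(-0.340200 + (-0.036365)) = -1.952133
x=0.330000, y=-1.952133:
  k1 = f(0.330000, -1.952133) = -0.027341
  k2 = f(0.660000, -1.961156) = 0.260109
  y ← -1.952133 + (0.33/2)·(-0.027341 + 0.260109) = -1.913727
x=0.660000, y=-1.913727:
  k1 = f(0.660000, -1.913727) = 0.268646
  k2 = f(0.990000, -1.825073) = 0.507513
  y ← -1.913727 + (0.33/2)·(0.268646 + 0.507513) = -1.785660
y(0.99) ≈ -1.7857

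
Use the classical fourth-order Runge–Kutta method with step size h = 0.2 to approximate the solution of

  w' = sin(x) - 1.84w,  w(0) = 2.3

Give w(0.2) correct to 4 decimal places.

RK4: k1 = f(x_n, w_n); k2 = f(x_n + h/2, w_n + (h/2)·k1); k3 = f(x_n + h/2, w_n + (h/2)·k2); k4 = f(x_n + h, w_n + h·k3); w_{n+1} = w_n + (h/6)·(k1 + 2k2 + 2k3 + k4).
x=0.000000, w=2.300000:
  k1 = f(0.000000, 2.300000) = -4.232000
  k2 = f(0.100000, 1.876800) = -3.353479
  k3 = f(0.100000, 1.964652) = -3.515127
  k4 = f(0.200000, 1.596975) = -2.739764
  w ← 2.300000 + (0.2/6)·(k1 + 2k2 + 2k3 + k4) = 1.609701
w(0.2) ≈ 1.6097

1.6097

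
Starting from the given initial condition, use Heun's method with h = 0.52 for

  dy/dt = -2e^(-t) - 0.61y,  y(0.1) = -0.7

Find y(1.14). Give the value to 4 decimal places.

-1.1741

Heun: k1 = f(t_n, y_n); k2 = f(t_n + h, y_n + h·k1); y_{n+1} = y_n + (h/2)·(k1 + k2).
t=0.100000, y=-0.700000:
  k1 = f(0.100000, -0.700000) = -1.382675
  k2 = f(0.620000, -1.418991) = -0.210304
  y ← -0.700000 + (0.52/2)·(-1.382675 + (-0.210304)) = -1.114175
t=0.620000, y=-1.114175:
  k1 = f(0.620000, -1.114175) = -0.396242
  k2 = f(1.140000, -1.320221) = 0.165697
  y ← -1.114175 + (0.52/2)·(-0.396242 + 0.165697) = -1.174117
y(1.14) ≈ -1.1741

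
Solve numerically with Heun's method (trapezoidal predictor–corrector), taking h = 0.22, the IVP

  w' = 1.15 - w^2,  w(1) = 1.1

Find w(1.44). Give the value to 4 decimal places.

Heun: k1 = f(t_n, w_n); k2 = f(t_n + h, w_n + h·k1); w_{n+1} = w_n + (h/2)·(k1 + k2).
t=1.000000, w=1.100000:
  k1 = f(1.000000, 1.100000) = -0.060000
  k2 = f(1.220000, 1.086800) = -0.031134
  w ← 1.100000 + (0.22/2)·(-0.060000 + (-0.031134)) = 1.089975
t=1.220000, w=1.089975:
  k1 = f(1.220000, 1.089975) = -0.038046
  k2 = f(1.440000, 1.081605) = -0.019870
  w ← 1.089975 + (0.22/2)·(-0.038046 + (-0.019870)) = 1.083605
w(1.44) ≈ 1.0836

1.0836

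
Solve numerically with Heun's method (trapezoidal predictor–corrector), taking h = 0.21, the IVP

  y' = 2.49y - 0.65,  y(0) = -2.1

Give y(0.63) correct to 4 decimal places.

Heun: k1 = f(x_n, y_n); k2 = f(x_n + h, y_n + h·k1); y_{n+1} = y_n + (h/2)·(k1 + k2).
x=0.000000, y=-2.100000:
  k1 = f(0.000000, -2.100000) = -5.879000
  k2 = f(0.210000, -3.334590) = -8.953129
  y ← -2.100000 + (0.21/2)·(-5.879000 + (-8.953129)) = -3.657374
x=0.210000, y=-3.657374:
  k1 = f(0.210000, -3.657374) = -9.756860
  k2 = f(0.420000, -5.706314) = -14.858722
  y ← -3.657374 + (0.21/2)·(-9.756860 + (-14.858722)) = -6.242010
x=0.420000, y=-6.242010:
  k1 = f(0.420000, -6.242010) = -16.192604
  k2 = f(0.630000, -9.642457) = -24.659717
  y ← -6.242010 + (0.21/2)·(-16.192604 + (-24.659717)) = -10.531503
y(0.63) ≈ -10.5315

-10.5315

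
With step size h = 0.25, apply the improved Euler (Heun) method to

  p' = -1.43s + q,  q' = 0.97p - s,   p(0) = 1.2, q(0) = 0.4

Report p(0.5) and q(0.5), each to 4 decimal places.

1.3569, 0.9009

Heun on (p,q): k1 = f(s_n, state_n); k2 = f(s_n + h, state_n + h·k1); state_{n+1} = state_n + (h/2)·(k1 + k2).
0.000000: (1.200000, 0.400000)
  k1 = (0.400000, 1.164000)
  predictor → (1.300000, 0.691000)
  k2 = (0.333500, 1.011000)
  → (1.291687, 0.671875)
0.250000: (1.291687, 0.671875)
  k1 = (0.314375, 1.002937)
  predictor → (1.370281, 0.922609)
  k2 = (0.207609, 0.829173)
  → (1.356936, 0.900889)
(p(0.5), q(0.5)) ≈ (1.3569, 0.9009)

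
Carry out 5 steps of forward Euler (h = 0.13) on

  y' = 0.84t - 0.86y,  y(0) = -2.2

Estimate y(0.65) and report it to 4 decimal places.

Euler: y_{n+1} = y_n + h·f(t_n, y_n).
t=0.000000, y=-2.200000: f=1.892000 → y ← -2.200000 + 0.13·1.892000 = -1.954040
t=0.130000, y=-1.954040: f=1.789674 → y ← -1.954040 + 0.13·1.789674 = -1.721382
t=0.260000, y=-1.721382: f=1.698789 → y ← -1.721382 + 0.13·1.698789 = -1.500540
t=0.390000, y=-1.500540: f=1.618064 → y ← -1.500540 + 0.13·1.618064 = -1.290191
t=0.520000, y=-1.290191: f=1.546365 → y ← -1.290191 + 0.13·1.546365 = -1.089164
y(0.65) ≈ -1.0892

-1.0892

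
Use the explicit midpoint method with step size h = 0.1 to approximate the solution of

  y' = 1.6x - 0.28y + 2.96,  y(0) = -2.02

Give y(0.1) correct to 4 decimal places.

-1.6644

Midpoint: k1 = f(x_n, y_n); k2 = f(x_n + h/2, y_n + (h/2)·k1); y_{n+1} = y_n + h·k2.
x=0.000000, y=-2.020000:
  k1 = f(0.000000, -2.020000) = 3.525600
  k2 = f(0.050000, -1.843720) = 3.556242
  y ← -2.020000 + 0.1·3.556242 = -1.664376
y(0.1) ≈ -1.6644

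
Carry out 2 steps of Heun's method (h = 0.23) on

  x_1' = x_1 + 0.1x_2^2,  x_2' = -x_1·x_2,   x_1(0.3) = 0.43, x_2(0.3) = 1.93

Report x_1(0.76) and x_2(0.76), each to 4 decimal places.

Heun on (x_1,x_2): k1 = f(t_n, state_n); k2 = f(t_n + h, state_n + h·k1); state_{n+1} = state_n + (h/2)·(k1 + k2).
0.300000: (0.430000, 1.930000)
  k1 = (0.802490, -0.829900)
  predictor → (0.614573, 1.739123)
  k2 = (0.917028, -1.068818)
  → (0.627745, 1.711647)
0.530000: (0.627745, 1.711647)
  k1 = (0.920718, -1.074477)
  predictor → (0.839510, 1.464518)
  k2 = (1.053991, -1.229477)
  → (0.854836, 1.446693)
(x_1(0.76), x_2(0.76)) ≈ (0.8548, 1.4467)

0.8548, 1.4467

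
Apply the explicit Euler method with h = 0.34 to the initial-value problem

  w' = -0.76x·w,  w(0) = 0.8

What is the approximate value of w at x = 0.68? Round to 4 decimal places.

0.7297

Euler: w_{n+1} = w_n + h·f(x_n, w_n).
x=0.000000, w=0.800000: f=0.000000 → w ← 0.800000 + 0.34·0.000000 = 0.800000
x=0.340000, w=0.800000: f=-0.206720 → w ← 0.800000 + 0.34·(-0.206720) = 0.729715
w(0.68) ≈ 0.7297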